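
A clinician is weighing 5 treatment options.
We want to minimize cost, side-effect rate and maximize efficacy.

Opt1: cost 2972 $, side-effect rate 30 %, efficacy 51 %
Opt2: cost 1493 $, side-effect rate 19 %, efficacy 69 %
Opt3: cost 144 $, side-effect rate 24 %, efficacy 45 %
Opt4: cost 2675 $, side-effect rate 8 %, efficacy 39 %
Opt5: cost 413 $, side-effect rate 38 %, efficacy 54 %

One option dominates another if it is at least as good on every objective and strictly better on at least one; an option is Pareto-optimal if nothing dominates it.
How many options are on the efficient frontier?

4

Opt1: dominated by Opt2 (cost 1493≤2972, side-effect rate 19≤30, efficacy 69≥51).
Opt2: not dominated (best efficacy).
Opt3: not dominated (best cost).
Opt4: not dominated (best side-effect rate).
Opt5: not dominated.
Pareto-optimal: Opt2, Opt3, Opt4, Opt5 → 4.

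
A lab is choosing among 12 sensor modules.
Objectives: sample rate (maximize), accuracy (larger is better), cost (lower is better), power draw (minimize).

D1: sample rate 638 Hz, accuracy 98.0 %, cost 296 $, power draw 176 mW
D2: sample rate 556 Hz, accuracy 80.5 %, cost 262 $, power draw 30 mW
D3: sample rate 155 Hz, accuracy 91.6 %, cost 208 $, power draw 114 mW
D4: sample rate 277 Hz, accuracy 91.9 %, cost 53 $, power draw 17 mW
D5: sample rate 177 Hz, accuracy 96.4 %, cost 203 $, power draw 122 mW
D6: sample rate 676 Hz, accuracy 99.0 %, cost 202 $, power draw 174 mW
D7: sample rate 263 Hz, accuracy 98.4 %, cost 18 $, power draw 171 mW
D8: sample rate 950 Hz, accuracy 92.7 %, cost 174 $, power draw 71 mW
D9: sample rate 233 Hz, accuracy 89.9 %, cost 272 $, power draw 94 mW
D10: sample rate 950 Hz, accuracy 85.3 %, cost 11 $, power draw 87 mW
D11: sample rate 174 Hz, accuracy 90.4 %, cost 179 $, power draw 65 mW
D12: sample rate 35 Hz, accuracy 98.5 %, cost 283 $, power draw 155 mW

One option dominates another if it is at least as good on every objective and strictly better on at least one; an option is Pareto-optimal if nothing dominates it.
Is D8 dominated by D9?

D9 vs D8: D9 is worse on sample rate (233 vs 950), so it does not dominate D8.

No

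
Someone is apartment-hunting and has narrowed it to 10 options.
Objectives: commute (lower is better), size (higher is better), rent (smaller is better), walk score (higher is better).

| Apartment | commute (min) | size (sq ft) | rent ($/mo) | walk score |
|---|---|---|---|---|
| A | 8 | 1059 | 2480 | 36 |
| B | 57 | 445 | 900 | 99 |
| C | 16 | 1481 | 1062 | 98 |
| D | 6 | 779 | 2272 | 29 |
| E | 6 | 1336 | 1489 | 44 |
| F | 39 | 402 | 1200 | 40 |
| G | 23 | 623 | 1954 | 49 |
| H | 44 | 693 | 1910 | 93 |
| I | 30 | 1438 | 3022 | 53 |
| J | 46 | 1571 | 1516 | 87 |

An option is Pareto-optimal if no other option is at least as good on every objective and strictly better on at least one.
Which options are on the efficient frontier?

B, C, E, J

A: dominated by E (commute 6≤8, size 1336≥1059, rent 1489≤2480, walk score 44≥36).
B: not dominated (best rent).
C: not dominated.
D: dominated by E (commute 6≤6, size 1336≥779, rent 1489≤2272, walk score 44≥29).
E: not dominated.
F: dominated by C (commute 16≤39, size 1481≥402, rent 1062≤1200, walk score 98≥40).
G: dominated by C (commute 16≤23, size 1481≥623, rent 1062≤1954, walk score 98≥49).
H: dominated by C (commute 16≤44, size 1481≥693, rent 1062≤1910, walk score 98≥93).
I: dominated by C (commute 16≤30, size 1481≥1438, rent 1062≤3022, walk score 98≥53).
J: not dominated (best size).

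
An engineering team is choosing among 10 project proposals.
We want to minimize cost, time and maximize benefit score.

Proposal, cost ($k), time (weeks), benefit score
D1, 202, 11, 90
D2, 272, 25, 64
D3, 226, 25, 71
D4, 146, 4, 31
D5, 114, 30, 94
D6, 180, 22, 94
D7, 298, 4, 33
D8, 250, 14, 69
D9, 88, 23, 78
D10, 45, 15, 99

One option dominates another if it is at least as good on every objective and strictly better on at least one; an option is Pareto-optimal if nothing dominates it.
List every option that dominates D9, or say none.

D10

D10: cost 45≤88, time 15≤23, benefit score 99≥78 — dominates D9.
Others (D1, D2, D3, D4, D5, D6, D7, D8) are each worse than D9 on at least one objective.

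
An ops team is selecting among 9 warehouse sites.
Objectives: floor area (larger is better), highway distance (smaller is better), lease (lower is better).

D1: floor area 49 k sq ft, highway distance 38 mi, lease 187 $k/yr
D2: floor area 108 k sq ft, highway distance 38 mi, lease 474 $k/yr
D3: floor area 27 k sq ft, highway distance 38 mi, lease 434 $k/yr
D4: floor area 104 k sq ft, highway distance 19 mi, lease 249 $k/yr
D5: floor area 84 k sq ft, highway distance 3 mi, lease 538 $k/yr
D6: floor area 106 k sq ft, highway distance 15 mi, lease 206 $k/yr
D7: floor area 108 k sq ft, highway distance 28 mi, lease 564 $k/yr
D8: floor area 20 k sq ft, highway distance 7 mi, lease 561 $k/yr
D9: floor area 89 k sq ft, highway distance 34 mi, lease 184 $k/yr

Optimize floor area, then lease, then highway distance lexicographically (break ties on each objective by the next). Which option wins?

First maximize floor area: best is 108, kept {D2, D7}.
Then minimize lease: best is 474, kept {D2}.

D2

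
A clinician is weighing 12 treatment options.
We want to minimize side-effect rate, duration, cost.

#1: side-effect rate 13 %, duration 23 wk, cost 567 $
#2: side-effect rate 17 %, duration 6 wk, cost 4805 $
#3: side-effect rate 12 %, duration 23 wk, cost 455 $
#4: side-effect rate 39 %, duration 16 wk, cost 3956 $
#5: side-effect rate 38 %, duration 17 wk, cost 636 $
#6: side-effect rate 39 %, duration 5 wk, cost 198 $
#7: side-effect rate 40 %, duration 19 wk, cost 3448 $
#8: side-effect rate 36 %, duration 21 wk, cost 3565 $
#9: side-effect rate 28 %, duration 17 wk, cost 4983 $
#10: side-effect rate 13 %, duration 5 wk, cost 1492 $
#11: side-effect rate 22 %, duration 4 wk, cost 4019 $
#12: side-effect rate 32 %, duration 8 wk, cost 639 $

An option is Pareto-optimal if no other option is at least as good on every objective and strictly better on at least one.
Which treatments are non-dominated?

#1: dominated by #3 (side-effect rate 12≤13, duration 23≤23, cost 455≤567).
#2: dominated by #10 (side-effect rate 13≤17, duration 5≤6, cost 1492≤4805).
#3: not dominated (best side-effect rate).
#4: dominated by #6 (side-effect rate 39≤39, duration 5≤16, cost 198≤3956).
#5: not dominated.
#6: not dominated (best cost).
#7: dominated by #5 (side-effect rate 38≤40, duration 17≤19, cost 636≤3448).
#8: dominated by #10 (side-effect rate 13≤36, duration 5≤21, cost 1492≤3565).
#9: dominated by #2 (side-effect rate 17≤28, duration 6≤17, cost 4805≤4983).
#10: not dominated.
#11: not dominated (best duration).
#12: not dominated.

#3, #5, #6, #10, #11, #12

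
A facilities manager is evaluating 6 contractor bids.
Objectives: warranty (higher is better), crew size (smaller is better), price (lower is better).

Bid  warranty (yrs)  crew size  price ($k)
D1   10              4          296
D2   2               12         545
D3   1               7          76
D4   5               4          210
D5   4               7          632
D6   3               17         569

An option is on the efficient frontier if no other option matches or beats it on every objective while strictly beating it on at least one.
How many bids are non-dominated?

3

D1: not dominated (best warranty).
D2: dominated by D1 (warranty 10≥2, crew size 4≤12, price 296≤545).
D3: not dominated (best price).
D4: not dominated.
D5: dominated by D1 (warranty 10≥4, crew size 4≤7, price 296≤632).
D6: dominated by D1 (warranty 10≥3, crew size 4≤17, price 296≤569).
Pareto-optimal: D1, D3, D4 → 3.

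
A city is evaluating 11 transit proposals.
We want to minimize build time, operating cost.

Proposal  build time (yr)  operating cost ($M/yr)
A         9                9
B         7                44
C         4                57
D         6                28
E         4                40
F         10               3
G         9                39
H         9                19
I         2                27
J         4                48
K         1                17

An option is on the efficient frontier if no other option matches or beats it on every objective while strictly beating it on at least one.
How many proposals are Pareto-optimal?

3

A: not dominated.
B: dominated by D (build time 6≤7, operating cost 28≤44).
C: dominated by E (build time 4≤4, operating cost 40≤57).
D: dominated by I (build time 2≤6, operating cost 27≤28).
E: dominated by I (build time 2≤4, operating cost 27≤40).
F: not dominated (best operating cost).
G: dominated by A (build time 9≤9, operating cost 9≤39).
H: dominated by A (build time 9≤9, operating cost 9≤19).
I: dominated by K (build time 1≤2, operating cost 17≤27).
J: dominated by E (build time 4≤4, operating cost 40≤48).
K: not dominated (best build time).
Pareto-optimal: A, F, K → 3.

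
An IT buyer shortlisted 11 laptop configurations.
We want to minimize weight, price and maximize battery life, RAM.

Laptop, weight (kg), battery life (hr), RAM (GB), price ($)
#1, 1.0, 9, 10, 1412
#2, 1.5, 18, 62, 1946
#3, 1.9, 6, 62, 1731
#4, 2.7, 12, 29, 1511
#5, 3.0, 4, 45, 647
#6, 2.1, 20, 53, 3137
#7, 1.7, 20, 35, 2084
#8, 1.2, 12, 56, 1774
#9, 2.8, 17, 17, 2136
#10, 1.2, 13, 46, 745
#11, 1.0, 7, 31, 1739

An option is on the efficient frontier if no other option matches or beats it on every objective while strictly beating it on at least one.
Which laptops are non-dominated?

#1: not dominated.
#2: not dominated.
#3: not dominated.
#4: dominated by #10 (weight 1.2≤2.7, battery life 13≥12, RAM 46≥29, price 745≤1511).
#5: not dominated (best price).
#6: not dominated.
#7: not dominated.
#8: not dominated.
#9: dominated by #2 (weight 1.5≤2.8, battery life 18≥17, RAM 62≥17, price 1946≤2136).
#10: not dominated.
#11: not dominated.

#1, #2, #3, #5, #6, #7, #8, #10, #11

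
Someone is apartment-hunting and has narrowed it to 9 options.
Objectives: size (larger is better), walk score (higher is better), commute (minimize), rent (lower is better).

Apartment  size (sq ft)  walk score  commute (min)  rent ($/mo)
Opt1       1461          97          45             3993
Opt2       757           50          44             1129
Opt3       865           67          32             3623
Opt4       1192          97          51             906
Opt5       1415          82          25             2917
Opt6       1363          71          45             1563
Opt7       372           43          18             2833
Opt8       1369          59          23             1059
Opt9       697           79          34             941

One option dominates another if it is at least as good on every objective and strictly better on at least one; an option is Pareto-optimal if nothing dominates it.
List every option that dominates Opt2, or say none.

Opt8

Opt8: size 1369≥757, walk score 59≥50, commute 23≤44, rent 1059≤1129 — dominates Opt2.
Others (Opt1, Opt3, Opt4, Opt5, Opt6, Opt7, Opt9) are each worse than Opt2 on at least one objective.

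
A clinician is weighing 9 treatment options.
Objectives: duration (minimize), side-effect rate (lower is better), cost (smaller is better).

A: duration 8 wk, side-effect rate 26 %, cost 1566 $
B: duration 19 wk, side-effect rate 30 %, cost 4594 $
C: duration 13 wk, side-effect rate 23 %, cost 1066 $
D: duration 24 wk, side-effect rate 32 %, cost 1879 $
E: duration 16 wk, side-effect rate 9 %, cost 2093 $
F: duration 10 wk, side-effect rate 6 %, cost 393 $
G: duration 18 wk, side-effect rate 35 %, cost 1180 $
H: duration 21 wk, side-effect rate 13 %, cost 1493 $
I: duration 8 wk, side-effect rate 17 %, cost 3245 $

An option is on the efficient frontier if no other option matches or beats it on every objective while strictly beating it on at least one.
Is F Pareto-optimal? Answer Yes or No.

A: worse on side-effect rate (26 vs 6).
B: worse on duration (19 vs 10).
C: worse on duration (13 vs 10).
D: worse on duration (24 vs 10).
E: worse on duration (16 vs 10).
G: worse on duration (18 vs 10).
H: worse on duration (21 vs 10).
I: worse on side-effect rate (17 vs 6).
No option is at least as good as F on every objective and strictly better on one.

Yes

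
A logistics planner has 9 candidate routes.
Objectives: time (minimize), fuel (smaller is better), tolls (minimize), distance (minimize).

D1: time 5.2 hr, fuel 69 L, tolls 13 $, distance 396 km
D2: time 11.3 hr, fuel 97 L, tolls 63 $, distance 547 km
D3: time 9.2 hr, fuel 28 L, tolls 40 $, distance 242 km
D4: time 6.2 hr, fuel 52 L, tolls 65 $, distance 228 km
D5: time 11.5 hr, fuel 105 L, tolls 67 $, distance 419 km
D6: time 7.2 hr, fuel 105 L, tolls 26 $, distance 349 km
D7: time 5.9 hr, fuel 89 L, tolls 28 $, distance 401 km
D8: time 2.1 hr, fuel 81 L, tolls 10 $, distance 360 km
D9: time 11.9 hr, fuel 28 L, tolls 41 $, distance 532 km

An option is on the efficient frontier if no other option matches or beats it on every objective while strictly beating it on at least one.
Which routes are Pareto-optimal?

D1, D3, D4, D6, D8

D1: not dominated.
D2: dominated by D1 (time 5.2≤11.3, fuel 69≤97, tolls 13≤63, distance 396≤547).
D3: not dominated.
D4: not dominated (best distance).
D5: dominated by D1 (time 5.2≤11.5, fuel 69≤105, tolls 13≤67, distance 396≤419).
D6: not dominated.
D7: dominated by D1 (time 5.2≤5.9, fuel 69≤89, tolls 13≤28, distance 396≤401).
D8: not dominated (best time).
D9: dominated by D3 (time 9.2≤11.9, fuel 28≤28, tolls 40≤41, distance 242≤532).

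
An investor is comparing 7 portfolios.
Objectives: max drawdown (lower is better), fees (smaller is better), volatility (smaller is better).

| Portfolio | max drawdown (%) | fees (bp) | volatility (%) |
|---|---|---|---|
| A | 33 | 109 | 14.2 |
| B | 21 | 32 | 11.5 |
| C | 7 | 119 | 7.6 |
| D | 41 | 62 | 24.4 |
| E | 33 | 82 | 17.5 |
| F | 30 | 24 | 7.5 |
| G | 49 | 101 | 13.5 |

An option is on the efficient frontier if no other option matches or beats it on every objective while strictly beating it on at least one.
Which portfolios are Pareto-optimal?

A: dominated by B (max drawdown 21≤33, fees 32≤109, volatility 11.5≤14.2).
B: not dominated.
C: not dominated (best max drawdown).
D: dominated by B (max drawdown 21≤41, fees 32≤62, volatility 11.5≤24.4).
E: dominated by B (max drawdown 21≤33, fees 32≤82, volatility 11.5≤17.5).
F: not dominated (best fees).
G: dominated by B (max drawdown 21≤49, fees 32≤101, volatility 11.5≤13.5).

B, C, F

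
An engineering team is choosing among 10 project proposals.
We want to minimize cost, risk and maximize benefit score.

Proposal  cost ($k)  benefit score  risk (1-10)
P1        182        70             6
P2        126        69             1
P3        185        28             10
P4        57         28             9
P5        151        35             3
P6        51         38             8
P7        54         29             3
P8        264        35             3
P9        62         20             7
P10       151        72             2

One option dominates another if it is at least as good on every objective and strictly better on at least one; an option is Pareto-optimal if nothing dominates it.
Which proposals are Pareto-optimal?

P1: dominated by P10 (cost 151≤182, benefit score 72≥70, risk 2≤6).
P2: not dominated (best risk).
P3: dominated by P1 (cost 182≤185, benefit score 70≥28, risk 6≤10).
P4: dominated by P6 (cost 51≤57, benefit score 38≥28, risk 8≤9).
P5: dominated by P2 (cost 126≤151, benefit score 69≥35, risk 1≤3).
P6: not dominated (best cost).
P7: not dominated.
P8: dominated by P2 (cost 126≤264, benefit score 69≥35, risk 1≤3).
P9: dominated by P7 (cost 54≤62, benefit score 29≥20, risk 3≤7).
P10: not dominated (best benefit score).

P2, P6, P7, P10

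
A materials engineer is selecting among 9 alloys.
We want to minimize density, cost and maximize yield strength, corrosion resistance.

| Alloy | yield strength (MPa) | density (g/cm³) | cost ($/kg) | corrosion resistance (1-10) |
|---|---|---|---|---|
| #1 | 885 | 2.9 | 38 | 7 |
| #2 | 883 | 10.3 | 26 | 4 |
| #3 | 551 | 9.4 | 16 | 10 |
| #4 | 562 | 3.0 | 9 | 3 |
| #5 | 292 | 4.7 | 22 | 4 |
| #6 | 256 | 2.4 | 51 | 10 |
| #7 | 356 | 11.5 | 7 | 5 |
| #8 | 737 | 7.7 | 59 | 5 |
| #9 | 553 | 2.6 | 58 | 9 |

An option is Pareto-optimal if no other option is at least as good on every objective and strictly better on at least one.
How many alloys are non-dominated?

8

#1: not dominated (best yield strength).
#2: not dominated.
#3: not dominated.
#4: not dominated.
#5: not dominated.
#6: not dominated (best density).
#7: not dominated (best cost).
#8: dominated by #1 (yield strength 885≥737, density 2.9≤7.7, cost 38≤59, corrosion resistance 7≥5).
#9: not dominated.
Pareto-optimal: #1, #2, #3, #4, #5, #6, #7, #9 → 8.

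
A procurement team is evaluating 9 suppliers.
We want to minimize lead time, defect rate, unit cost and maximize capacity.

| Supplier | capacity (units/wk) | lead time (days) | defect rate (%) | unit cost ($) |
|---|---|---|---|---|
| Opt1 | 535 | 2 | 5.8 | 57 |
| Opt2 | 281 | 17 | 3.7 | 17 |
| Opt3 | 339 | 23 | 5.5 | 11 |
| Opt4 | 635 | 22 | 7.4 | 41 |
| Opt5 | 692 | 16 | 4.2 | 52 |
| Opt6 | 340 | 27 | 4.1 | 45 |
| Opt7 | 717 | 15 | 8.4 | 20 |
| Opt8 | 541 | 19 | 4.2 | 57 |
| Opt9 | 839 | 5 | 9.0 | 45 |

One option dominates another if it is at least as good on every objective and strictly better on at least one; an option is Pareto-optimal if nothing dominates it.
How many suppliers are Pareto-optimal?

Opt1: not dominated (best lead time).
Opt2: not dominated (best defect rate).
Opt3: not dominated (best unit cost).
Opt4: not dominated.
Opt5: not dominated.
Opt6: not dominated.
Opt7: not dominated.
Opt8: dominated by Opt5 (capacity 692≥541, lead time 16≤19, defect rate 4.2≤4.2, unit cost 52≤57).
Opt9: not dominated (best capacity).
Pareto-optimal: Opt1, Opt2, Opt3, Opt4, Opt5, Opt6, Opt7, Opt9 → 8.

8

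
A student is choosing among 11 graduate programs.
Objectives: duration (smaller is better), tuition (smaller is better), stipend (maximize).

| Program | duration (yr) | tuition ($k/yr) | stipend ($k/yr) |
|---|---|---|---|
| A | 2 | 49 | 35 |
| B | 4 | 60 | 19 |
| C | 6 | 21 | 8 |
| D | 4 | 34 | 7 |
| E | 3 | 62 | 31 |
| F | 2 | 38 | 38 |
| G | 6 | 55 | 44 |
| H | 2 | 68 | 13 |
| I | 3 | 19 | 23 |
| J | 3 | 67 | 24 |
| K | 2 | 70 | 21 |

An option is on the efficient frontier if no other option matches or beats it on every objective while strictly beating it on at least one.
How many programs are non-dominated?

3

A: dominated by F (duration 2≤2, tuition 38≤49, stipend 38≥35).
B: dominated by A (duration 2≤4, tuition 49≤60, stipend 35≥19).
C: dominated by I (duration 3≤6, tuition 19≤21, stipend 23≥8).
D: dominated by I (duration 3≤4, tuition 19≤34, stipend 23≥7).
E: dominated by A (duration 2≤3, tuition 49≤62, stipend 35≥31).
F: not dominated.
G: not dominated (best stipend).
H: dominated by A (duration 2≤2, tuition 49≤68, stipend 35≥13).
I: not dominated (best tuition).
J: dominated by A (duration 2≤3, tuition 49≤67, stipend 35≥24).
K: dominated by A (duration 2≤2, tuition 49≤70, stipend 35≥21).
Pareto-optimal: F, G, I → 3.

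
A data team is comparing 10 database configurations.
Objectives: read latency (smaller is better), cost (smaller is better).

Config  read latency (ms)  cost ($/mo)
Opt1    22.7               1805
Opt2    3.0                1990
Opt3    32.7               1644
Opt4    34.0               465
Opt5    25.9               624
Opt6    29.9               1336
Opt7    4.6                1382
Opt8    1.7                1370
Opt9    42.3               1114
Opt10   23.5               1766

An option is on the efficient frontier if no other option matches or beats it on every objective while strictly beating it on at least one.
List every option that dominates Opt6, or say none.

Opt5: read latency 25.9≤29.9, cost 624≤1336 — dominates Opt6.
Others (Opt1, Opt2, Opt3, Opt4, Opt7, Opt8, Opt9, Opt10) are each worse than Opt6 on at least one objective.

Opt5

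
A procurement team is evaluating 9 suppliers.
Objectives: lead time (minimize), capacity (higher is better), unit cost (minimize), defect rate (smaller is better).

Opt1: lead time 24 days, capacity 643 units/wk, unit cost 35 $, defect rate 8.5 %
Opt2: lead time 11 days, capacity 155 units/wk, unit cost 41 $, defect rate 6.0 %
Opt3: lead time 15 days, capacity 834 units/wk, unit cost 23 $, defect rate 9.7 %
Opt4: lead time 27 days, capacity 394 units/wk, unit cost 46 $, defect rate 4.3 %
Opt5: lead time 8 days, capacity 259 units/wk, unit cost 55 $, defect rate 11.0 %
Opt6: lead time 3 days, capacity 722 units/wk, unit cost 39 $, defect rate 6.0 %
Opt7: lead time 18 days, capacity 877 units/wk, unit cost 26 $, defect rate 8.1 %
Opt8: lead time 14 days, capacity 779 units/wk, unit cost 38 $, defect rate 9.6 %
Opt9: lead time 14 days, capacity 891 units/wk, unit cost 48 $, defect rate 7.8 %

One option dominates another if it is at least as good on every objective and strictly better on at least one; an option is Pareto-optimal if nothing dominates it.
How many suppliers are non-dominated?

6

Opt1: dominated by Opt7 (lead time 18≤24, capacity 877≥643, unit cost 26≤35, defect rate 8.1≤8.5).
Opt2: dominated by Opt6 (lead time 3≤11, capacity 722≥155, unit cost 39≤41, defect rate 6.0≤6.0).
Opt3: not dominated (best unit cost).
Opt4: not dominated (best defect rate).
Opt5: dominated by Opt6 (lead time 3≤8, capacity 722≥259, unit cost 39≤55, defect rate 6.0≤11.0).
Opt6: not dominated (best lead time).
Opt7: not dominated.
Opt8: not dominated.
Opt9: not dominated (best capacity).
Pareto-optimal: Opt3, Opt4, Opt6, Opt7, Opt8, Opt9 → 6.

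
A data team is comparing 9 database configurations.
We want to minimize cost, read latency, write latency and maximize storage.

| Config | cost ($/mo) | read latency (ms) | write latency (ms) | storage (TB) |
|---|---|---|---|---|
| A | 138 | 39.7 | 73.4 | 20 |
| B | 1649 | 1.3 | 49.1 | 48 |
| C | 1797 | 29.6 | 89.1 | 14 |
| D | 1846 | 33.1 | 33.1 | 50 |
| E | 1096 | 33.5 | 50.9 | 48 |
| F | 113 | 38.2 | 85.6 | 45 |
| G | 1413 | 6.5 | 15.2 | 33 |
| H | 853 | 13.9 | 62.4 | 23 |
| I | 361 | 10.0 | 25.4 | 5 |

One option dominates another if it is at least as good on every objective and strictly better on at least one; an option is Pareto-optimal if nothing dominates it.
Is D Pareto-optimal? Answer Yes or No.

A: worse on read latency (39.7 vs 33.1).
B: worse on write latency (49.1 vs 33.1).
C: worse on write latency (89.1 vs 33.1).
E: worse on read latency (33.5 vs 33.1).
F: worse on read latency (38.2 vs 33.1).
G: worse on storage (33 vs 50).
H: worse on write latency (62.4 vs 33.1).
I: worse on storage (5 vs 50).
No option is at least as good as D on every objective and strictly better on one.

Yes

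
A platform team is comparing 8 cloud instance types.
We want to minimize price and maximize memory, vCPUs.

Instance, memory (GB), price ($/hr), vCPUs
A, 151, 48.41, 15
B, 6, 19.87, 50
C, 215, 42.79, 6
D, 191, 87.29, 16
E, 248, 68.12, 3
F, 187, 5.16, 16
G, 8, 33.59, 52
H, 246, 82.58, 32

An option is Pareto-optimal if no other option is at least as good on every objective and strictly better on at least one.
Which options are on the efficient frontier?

A: dominated by F (memory 187≥151, price 5.16≤48.41, vCPUs 16≥15).
B: not dominated.
C: not dominated.
D: dominated by H (memory 246≥191, price 82.58≤87.29, vCPUs 32≥16).
E: not dominated (best memory).
F: not dominated (best price).
G: not dominated (best vCPUs).
H: not dominated.

B, C, E, F, G, H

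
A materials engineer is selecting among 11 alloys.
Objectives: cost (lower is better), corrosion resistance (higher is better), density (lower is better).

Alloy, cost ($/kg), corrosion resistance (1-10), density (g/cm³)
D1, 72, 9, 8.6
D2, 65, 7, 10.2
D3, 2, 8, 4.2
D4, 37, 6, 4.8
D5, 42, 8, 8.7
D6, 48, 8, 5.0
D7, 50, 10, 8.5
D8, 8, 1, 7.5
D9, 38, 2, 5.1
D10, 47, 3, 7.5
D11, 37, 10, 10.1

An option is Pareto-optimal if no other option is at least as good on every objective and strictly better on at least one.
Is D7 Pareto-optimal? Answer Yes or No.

Yes

D1: worse on cost (72 vs 50).
D2: worse on cost (65 vs 50).
D3: worse on corrosion resistance (8 vs 10).
D4: worse on corrosion resistance (6 vs 10).
D5: worse on corrosion resistance (8 vs 10).
D6: worse on corrosion resistance (8 vs 10).
D8: worse on corrosion resistance (1 vs 10).
D9: worse on corrosion resistance (2 vs 10).
D10: worse on corrosion resistance (3 vs 10).
D11: worse on density (10.1 vs 8.5).
No option is at least as good as D7 on every objective and strictly better on one.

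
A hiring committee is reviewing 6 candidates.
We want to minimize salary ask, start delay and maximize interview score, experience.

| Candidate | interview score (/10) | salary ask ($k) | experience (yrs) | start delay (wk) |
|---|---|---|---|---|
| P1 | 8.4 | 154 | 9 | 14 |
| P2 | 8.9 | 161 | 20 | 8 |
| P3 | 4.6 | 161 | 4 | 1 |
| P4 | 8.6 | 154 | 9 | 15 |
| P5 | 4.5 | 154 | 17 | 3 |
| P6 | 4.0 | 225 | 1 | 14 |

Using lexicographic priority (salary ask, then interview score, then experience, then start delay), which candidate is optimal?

P4

First minimize salary ask: best is 154, kept {P1, P4, P5}.
Then maximize interview score: best is 8.6, kept {P4}.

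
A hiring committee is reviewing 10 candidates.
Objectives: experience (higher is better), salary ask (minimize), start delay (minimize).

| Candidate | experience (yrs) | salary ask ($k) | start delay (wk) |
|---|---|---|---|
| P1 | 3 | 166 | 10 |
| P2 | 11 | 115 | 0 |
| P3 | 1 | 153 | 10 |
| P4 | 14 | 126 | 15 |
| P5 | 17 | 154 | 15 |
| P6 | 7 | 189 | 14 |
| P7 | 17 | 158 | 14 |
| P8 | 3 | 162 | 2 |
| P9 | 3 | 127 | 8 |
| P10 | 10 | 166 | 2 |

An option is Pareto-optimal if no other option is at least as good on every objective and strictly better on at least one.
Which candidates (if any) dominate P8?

P2: experience 11≥3, salary ask 115≤162, start delay 0≤2 — dominates P8.
Others (P1, P3, P4, P5, P6, P7, P9, P10) are each worse than P8 on at least one objective.

P2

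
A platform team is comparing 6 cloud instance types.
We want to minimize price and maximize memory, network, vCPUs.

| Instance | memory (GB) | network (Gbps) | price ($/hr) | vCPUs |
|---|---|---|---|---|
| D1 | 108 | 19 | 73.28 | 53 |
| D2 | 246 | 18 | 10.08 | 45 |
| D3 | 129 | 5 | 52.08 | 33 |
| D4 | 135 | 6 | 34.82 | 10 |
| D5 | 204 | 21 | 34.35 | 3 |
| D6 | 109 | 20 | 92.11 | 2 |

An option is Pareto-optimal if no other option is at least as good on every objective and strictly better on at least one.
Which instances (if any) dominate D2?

D1: worse on memory (108 vs 246).
D3: worse on memory (129 vs 246).
D4: worse on memory (135 vs 246).
D5: worse on memory (204 vs 246).
D6: worse on memory (109 vs 246).
No option dominates D2.

none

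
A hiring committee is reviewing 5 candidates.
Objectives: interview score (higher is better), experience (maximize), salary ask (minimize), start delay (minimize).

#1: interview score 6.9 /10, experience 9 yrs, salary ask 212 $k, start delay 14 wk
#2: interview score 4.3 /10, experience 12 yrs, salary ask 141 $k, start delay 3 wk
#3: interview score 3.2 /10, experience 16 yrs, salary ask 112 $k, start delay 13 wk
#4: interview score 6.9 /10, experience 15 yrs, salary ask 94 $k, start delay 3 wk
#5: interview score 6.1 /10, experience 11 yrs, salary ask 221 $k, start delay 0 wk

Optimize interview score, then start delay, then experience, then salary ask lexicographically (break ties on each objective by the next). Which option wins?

#4

First maximize interview score: best is 6.9, kept {#1, #4}.
Then minimize start delay: best is 3, kept {#4}.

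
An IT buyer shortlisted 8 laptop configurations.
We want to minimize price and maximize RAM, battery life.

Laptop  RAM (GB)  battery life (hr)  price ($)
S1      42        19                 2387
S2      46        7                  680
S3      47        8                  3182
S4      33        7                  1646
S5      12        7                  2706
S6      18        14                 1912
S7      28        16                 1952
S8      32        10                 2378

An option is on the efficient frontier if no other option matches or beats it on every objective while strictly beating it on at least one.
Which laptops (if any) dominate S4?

S2

S2: RAM 46≥33, battery life 7≥7, price 680≤1646 — dominates S4.
Others (S1, S3, S5, S6, S7, S8) are each worse than S4 on at least one objective.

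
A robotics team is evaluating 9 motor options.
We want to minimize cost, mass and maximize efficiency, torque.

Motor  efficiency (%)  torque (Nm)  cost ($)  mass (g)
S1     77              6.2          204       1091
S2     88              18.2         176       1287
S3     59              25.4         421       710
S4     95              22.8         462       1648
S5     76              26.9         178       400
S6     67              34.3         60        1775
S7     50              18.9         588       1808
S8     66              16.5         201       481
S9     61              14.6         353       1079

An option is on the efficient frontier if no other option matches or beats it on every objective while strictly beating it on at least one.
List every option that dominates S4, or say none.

none

S1: worse on efficiency (77 vs 95).
S2: worse on efficiency (88 vs 95).
S3: worse on efficiency (59 vs 95).
S5: worse on efficiency (76 vs 95).
S6: worse on efficiency (67 vs 95).
S7: worse on efficiency (50 vs 95).
S8: worse on efficiency (66 vs 95).
S9: worse on efficiency (61 vs 95).
No option dominates S4.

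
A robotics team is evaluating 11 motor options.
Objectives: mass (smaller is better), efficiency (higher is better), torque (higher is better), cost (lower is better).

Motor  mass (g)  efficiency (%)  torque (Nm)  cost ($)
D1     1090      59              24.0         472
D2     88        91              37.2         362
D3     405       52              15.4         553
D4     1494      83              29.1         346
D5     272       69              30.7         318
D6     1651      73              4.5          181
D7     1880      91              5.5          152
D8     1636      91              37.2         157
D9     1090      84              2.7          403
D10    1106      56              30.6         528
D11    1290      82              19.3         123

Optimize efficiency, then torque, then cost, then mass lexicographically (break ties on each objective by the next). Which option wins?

D8

First maximize efficiency: best is 91, kept {D2, D7, D8}.
Then maximize torque: best is 37.2, kept {D2, D8}.
Then minimize cost: best is 157, kept {D8}.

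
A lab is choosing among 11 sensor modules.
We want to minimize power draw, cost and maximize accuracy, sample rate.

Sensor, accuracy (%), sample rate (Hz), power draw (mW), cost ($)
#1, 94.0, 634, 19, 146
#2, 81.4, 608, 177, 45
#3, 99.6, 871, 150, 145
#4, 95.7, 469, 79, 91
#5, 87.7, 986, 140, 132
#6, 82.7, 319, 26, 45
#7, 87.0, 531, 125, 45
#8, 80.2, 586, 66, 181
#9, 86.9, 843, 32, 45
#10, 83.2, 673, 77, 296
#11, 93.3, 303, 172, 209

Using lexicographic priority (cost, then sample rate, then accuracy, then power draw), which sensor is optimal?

First minimize cost: best is 45, kept {#2, #6, #7, #9}.
Then maximize sample rate: best is 843, kept {#9}.

#9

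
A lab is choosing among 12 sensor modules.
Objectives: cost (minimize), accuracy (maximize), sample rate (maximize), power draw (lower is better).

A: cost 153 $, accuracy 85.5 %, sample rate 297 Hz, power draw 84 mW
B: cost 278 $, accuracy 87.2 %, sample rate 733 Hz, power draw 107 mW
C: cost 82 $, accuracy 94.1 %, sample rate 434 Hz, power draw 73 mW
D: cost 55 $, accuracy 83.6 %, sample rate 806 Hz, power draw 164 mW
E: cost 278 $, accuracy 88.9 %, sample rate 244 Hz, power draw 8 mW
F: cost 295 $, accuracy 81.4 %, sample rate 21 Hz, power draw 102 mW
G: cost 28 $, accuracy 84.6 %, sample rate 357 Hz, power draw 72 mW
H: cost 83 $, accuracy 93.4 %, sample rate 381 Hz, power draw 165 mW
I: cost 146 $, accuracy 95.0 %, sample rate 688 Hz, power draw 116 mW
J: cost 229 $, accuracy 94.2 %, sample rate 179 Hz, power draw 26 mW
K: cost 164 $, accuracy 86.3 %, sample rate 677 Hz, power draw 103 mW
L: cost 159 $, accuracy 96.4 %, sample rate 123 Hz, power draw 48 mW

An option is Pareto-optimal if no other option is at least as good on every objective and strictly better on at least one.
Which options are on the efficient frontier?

B, C, D, E, G, I, J, K, L

A: dominated by C (cost 82≤153, accuracy 94.1≥85.5, sample rate 434≥297, power draw 73≤84).
B: not dominated.
C: not dominated.
D: not dominated (best sample rate).
E: not dominated (best power draw).
F: dominated by A (cost 153≤295, accuracy 85.5≥81.4, sample rate 297≥21, power draw 84≤102).
G: not dominated (best cost).
H: dominated by C (cost 82≤83, accuracy 94.1≥93.4, sample rate 434≥381, power draw 73≤165).
I: not dominated.
J: not dominated.
K: not dominated.
L: not dominated (best accuracy).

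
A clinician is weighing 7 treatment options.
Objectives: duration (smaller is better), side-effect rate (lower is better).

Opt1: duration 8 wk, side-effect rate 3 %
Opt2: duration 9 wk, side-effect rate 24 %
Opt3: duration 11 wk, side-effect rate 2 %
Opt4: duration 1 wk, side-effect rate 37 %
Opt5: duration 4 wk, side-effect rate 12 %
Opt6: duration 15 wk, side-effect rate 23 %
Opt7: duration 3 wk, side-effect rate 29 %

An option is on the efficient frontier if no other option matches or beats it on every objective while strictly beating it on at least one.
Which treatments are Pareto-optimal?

Opt1: not dominated.
Opt2: dominated by Opt1 (duration 8≤9, side-effect rate 3≤24).
Opt3: not dominated (best side-effect rate).
Opt4: not dominated (best duration).
Opt5: not dominated.
Opt6: dominated by Opt1 (duration 8≤15, side-effect rate 3≤23).
Opt7: not dominated.

Opt1, Opt3, Opt4, Opt5, Opt7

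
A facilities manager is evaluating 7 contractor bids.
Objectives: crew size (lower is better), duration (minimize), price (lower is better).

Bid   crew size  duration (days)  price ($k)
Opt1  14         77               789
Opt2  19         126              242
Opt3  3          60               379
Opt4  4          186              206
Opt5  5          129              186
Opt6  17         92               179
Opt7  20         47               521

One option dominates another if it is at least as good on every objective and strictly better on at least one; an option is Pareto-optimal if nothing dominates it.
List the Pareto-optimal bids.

Opt3, Opt4, Opt5, Opt6, Opt7

Opt1: dominated by Opt3 (crew size 3≤14, duration 60≤77, price 379≤789).
Opt2: dominated by Opt6 (crew size 17≤19, duration 92≤126, price 179≤242).
Opt3: not dominated (best crew size).
Opt4: not dominated.
Opt5: not dominated.
Opt6: not dominated (best price).
Opt7: not dominated (best duration).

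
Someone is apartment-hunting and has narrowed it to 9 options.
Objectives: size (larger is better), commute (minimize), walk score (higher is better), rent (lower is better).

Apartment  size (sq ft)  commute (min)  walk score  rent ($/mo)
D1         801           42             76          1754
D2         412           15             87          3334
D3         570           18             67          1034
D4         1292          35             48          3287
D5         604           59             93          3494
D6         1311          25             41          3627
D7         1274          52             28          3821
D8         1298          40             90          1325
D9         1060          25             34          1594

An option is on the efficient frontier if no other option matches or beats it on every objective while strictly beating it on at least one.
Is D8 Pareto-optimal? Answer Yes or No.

D1: worse on size (801 vs 1298).
D2: worse on size (412 vs 1298).
D3: worse on size (570 vs 1298).
D4: worse on size (1292 vs 1298).
D5: worse on size (604 vs 1298).
D6: worse on walk score (41 vs 90).
D7: worse on size (1274 vs 1298).
D9: worse on size (1060 vs 1298).
No option is at least as good as D8 on every objective and strictly better on one.

Yes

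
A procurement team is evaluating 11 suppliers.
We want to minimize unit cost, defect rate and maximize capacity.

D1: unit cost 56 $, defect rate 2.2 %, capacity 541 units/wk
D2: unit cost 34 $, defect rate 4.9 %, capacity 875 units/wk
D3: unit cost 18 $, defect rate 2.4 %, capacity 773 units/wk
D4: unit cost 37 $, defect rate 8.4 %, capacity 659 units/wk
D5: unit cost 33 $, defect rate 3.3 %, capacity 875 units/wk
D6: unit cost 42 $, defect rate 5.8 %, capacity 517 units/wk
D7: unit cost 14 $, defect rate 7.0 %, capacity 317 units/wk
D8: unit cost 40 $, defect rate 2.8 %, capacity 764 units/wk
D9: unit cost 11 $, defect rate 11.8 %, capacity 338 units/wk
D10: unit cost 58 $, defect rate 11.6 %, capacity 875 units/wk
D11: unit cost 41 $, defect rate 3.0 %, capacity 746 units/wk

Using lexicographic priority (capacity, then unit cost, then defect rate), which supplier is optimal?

First maximize capacity: best is 875, kept {D2, D5, D10}.
Then minimize unit cost: best is 33, kept {D5}.

D5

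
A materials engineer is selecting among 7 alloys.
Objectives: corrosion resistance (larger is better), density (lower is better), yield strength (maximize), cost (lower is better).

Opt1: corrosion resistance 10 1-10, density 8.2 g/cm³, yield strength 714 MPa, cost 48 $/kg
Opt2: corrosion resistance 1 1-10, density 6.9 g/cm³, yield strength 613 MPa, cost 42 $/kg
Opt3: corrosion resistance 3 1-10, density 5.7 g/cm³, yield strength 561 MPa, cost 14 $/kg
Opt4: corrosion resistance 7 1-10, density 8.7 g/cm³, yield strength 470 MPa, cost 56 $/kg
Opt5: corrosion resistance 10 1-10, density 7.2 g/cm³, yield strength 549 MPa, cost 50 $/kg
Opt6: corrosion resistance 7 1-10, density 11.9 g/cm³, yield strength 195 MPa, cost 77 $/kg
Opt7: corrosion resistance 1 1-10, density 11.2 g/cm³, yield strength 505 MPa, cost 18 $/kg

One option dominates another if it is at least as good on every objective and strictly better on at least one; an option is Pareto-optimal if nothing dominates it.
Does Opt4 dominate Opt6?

Opt4 vs Opt6: corrosion resistance 7≥7, density 8.7≤11.9, yield strength 470≥195, cost 56≤77 — Opt4 is at least as good on every objective with at least one strict improvement.

Yes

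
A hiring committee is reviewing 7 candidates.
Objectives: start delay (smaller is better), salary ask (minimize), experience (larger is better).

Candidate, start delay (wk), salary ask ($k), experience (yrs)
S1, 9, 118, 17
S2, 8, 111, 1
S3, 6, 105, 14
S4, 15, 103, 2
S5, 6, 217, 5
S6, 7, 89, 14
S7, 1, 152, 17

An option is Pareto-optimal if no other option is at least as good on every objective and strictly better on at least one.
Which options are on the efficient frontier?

S1: not dominated.
S2: dominated by S3 (start delay 6≤8, salary ask 105≤111, experience 14≥1).
S3: not dominated.
S4: dominated by S6 (start delay 7≤15, salary ask 89≤103, experience 14≥2).
S5: dominated by S3 (start delay 6≤6, salary ask 105≤217, experience 14≥5).
S6: not dominated (best salary ask).
S7: not dominated (best start delay).

S1, S3, S6, S7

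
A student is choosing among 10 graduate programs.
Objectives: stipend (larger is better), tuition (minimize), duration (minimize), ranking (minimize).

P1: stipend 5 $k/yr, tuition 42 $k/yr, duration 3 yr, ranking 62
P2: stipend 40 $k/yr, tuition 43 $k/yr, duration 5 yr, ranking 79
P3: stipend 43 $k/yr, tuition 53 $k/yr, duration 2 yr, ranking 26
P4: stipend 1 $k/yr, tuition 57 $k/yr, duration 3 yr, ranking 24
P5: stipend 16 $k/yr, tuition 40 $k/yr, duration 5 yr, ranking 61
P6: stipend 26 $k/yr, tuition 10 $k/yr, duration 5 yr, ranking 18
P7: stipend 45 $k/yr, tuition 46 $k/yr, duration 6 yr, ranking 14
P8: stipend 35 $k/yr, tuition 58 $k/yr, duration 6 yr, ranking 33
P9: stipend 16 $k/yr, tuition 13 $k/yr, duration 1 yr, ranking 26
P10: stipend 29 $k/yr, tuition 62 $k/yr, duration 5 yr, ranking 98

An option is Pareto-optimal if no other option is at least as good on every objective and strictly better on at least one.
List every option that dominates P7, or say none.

none

P1: worse on stipend (5 vs 45).
P2: worse on stipend (40 vs 45).
P3: worse on stipend (43 vs 45).
P4: worse on stipend (1 vs 45).
P5: worse on stipend (16 vs 45).
P6: worse on stipend (26 vs 45).
P8: worse on stipend (35 vs 45).
P9: worse on stipend (16 vs 45).
P10: worse on stipend (29 vs 45).
No option dominates P7.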